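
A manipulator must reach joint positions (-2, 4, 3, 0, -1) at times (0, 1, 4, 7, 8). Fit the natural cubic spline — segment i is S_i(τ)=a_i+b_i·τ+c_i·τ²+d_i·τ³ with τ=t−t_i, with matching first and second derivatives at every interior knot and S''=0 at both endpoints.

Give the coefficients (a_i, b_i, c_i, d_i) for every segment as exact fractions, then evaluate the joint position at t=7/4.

  seg 0: a=-2 b=4279/624 c=0 d=-535/624
  seg 1: a=4 b=1337/312 c=-535/208 d=1933/5616
  seg 2: a=3 b=-89/48 c=41/78 d=-451/5616
  seg 3: a=0 b=-271/312 c=-41/208 d=41/624
S(7/4) = 78705/13312

Δ: Δ0=6, Δ1=-1/3, Δ2=-1, Δ3=-1
row 1: diag=8, rhs=-38; c'=3/8, d'=-19/4
row 2: denom=12−3·3/8=87/8; d'=(-4−3·-19/4)/(87/8)=82/87
row 3: denom=8−3·8/29=208/29; d'=(0−3·82/87)/(208/29)=-41/104
back: M3=-41/104
back: M2=82/87−8/29·-41/104=41/39
back: M1=-19/4−3/8·41/39=-535/104
M: M0=0, M1=-535/104, M2=41/39, M3=-41/104, M4=0
seg 0: a=-2, c=M0/2=0, d=(M1−M0)/(6·1)=-535/624, b=Δ0−h0·(2M0+M1)/6=4279/624
seg 1: a=4, c=M1/2=-535/208, d=(M2−M1)/(6·3)=1933/5616, b=Δ1−h1·(2M1+M2)/6=1337/312
seg 2: a=3, c=M2/2=41/78, d=(M3−M2)/(6·3)=-451/5616, b=Δ2−h2·(2M2+M3)/6=-89/48
seg 3: a=0, c=M3/2=-41/208, d=(M4−M3)/(6·1)=41/624, b=Δ3−h3·(2M3+M4)/6=-271/312
t_q=7/4 → seg 1, τ=3/4; S=4+1337/312·τ+-535/208·τ²+1933/5616·τ³=78705/13312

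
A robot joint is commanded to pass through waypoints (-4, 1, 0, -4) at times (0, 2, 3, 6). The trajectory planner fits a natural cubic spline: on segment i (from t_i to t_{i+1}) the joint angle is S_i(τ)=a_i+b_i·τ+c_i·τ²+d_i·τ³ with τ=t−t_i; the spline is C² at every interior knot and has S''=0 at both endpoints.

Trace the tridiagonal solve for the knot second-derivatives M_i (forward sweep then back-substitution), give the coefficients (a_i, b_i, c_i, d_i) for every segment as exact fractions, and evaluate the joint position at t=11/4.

  seg 0: a=-4 b=1037/282 c=0 d=-83/282
  seg 1: a=1 b=41/282 c=-83/47 d=175/282
  seg 2: a=0 b=-215/141 c=9/94 d=-1/94
S(11/4) = 2271/6016

Δ: Δ0=5/2, Δ1=-1, Δ2=-4/3
row 1: diag=6, rhs=-21; c'=1/6, d'=-7/2
row 2: denom=8−1·1/6=47/6; d'=(-2−1·-7/2)/(47/6)=9/47
back: M2=9/47
back: M1=-7/2−1/6·9/47=-166/47
M: M0=0, M1=-166/47, M2=9/47, M3=0
seg 0: a=-4, c=M0/2=0, d=(M1−M0)/(6·2)=-83/282, b=Δ0−h0·(2M0+M1)/6=1037/282
seg 1: a=1, c=M1/2=-83/47, d=(M2−M1)/(6·1)=175/282, b=Δ1−h1·(2M1+M2)/6=41/282
seg 2: a=0, c=M2/2=9/94, d=(M3−M2)/(6·3)=-1/94, b=Δ2−h2·(2M2+M3)/6=-215/141
t_q=11/4 → seg 1, τ=3/4; S=1+41/282·τ+-83/47·τ²+175/282·τ³=2271/6016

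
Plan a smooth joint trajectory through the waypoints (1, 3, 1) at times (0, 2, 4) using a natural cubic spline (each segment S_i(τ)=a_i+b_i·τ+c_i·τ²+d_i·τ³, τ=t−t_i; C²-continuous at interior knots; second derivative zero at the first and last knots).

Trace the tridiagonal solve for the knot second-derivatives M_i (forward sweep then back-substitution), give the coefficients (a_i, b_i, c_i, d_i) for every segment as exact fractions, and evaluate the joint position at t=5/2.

  seg 0: a=1 b=3/2 c=0 d=-1/8
  seg 1: a=3 b=0 c=-3/4 d=1/8
S(5/2) = 181/64

Δ: Δ0=1, Δ1=-1
row 1: diag=8, rhs=-12; c'=1/4, d'=-3/2
back: M1=-3/2
M: M0=0, M1=-3/2, M2=0
seg 0: a=1, c=M0/2=0, d=(M1−M0)/(6·2)=-1/8, b=Δ0−h0·(2M0+M1)/6=3/2
seg 1: a=3, c=M1/2=-3/4, d=(M2−M1)/(6·2)=1/8, b=Δ1−h1·(2M1+M2)/6=0
t_q=5/2 → seg 1, τ=1/2; S=3+0·τ+-3/4·τ²+1/8·τ³=181/64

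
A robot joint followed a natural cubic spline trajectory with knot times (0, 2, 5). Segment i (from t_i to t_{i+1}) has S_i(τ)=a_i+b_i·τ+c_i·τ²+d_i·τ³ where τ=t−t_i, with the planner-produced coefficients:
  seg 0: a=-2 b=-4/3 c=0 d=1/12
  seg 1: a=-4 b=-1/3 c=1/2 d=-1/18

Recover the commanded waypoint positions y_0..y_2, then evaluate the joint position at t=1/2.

y_0 = S_0(0) = a_0 = -2
y_1 = S_1(0) = a_1 = -4
y_2 = S_1(3) = -2
t_q=1/2 is in segment 0 (τ=1/2); S_0(τ)=-85/32

y_0=-2 y_1=-4 y_2=-2
S(1/2) = -85/32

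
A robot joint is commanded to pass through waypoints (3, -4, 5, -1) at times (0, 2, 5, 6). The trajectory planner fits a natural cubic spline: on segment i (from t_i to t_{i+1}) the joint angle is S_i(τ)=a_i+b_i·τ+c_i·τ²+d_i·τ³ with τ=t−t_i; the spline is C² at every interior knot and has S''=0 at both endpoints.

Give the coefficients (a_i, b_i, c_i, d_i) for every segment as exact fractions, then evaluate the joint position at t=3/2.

Δ: Δ0=-7/2, Δ1=3, Δ2=-6
row 1: diag=10, rhs=39; c'=3/10, d'=39/10
row 2: denom=8−3·3/10=71/10; d'=(-54−3·39/10)/(71/10)=-657/71
back: M2=-657/71
back: M1=39/10−3/10·-657/71=474/71
M: M0=0, M1=474/71, M2=-657/71, M3=0
seg 0: a=3, c=M0/2=0, d=(M1−M0)/(6·2)=79/142, b=Δ0−h0·(2M0+M1)/6=-813/142
seg 1: a=-4, c=M1/2=237/71, d=(M2−M1)/(6·3)=-377/426, b=Δ1−h1·(2M1+M2)/6=135/142
seg 2: a=5, c=M2/2=-657/142, d=(M3−M2)/(6·1)=219/142, b=Δ2−h2·(2M2+M3)/6=-207/71
t_q=3/2 → seg 0, τ=3/2; S=3+-813/142·τ+0·τ²+79/142·τ³=-4215/1136

  seg 0: a=3 b=-813/142 c=0 d=79/142
  seg 1: a=-4 b=135/142 c=237/71 d=-377/426
  seg 2: a=5 b=-207/71 c=-657/142 d=219/142
S(3/2) = -4215/1136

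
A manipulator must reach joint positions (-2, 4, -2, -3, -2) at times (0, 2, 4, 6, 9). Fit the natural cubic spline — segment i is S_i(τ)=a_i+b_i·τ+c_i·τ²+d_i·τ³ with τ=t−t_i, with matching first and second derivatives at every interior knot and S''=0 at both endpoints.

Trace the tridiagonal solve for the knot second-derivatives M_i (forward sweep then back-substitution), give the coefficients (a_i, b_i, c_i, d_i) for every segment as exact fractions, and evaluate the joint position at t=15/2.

  seg 0: a=-2 b=1016/213 c=0 d=-377/852
  seg 1: a=4 b=-115/213 c=-377/142 d=607/852
  seg 2: a=-2 b=-556/213 c=115/71 d=-481/1704
  seg 3: a=-3 b=205/426 c=-21/284 d=7/852
S(15/2) = -5491/2272

Δ: Δ0=3, Δ1=-3, Δ2=-1/2, Δ3=1/3
row 1: diag=8, rhs=-36; c'=1/4, d'=-9/2
row 2: denom=8−2·1/4=15/2; d'=(15−2·-9/2)/(15/2)=16/5
row 3: denom=10−2·4/15=142/15; d'=(5−2·16/5)/(142/15)=-21/142
back: M3=-21/142
back: M2=16/5−4/15·-21/142=230/71
back: M1=-9/2−1/4·230/71=-377/71
M: M0=0, M1=-377/71, M2=230/71, M3=-21/142, M4=0
seg 0: a=-2, c=M0/2=0, d=(M1−M0)/(6·2)=-377/852, b=Δ0−h0·(2M0+M1)/6=1016/213
seg 1: a=4, c=M1/2=-377/142, d=(M2−M1)/(6·2)=607/852, b=Δ1−h1·(2M1+M2)/6=-115/213
seg 2: a=-2, c=M2/2=115/71, d=(M3−M2)/(6·2)=-481/1704, b=Δ2−h2·(2M2+M3)/6=-556/213
seg 3: a=-3, c=M3/2=-21/284, d=(M4−M3)/(6·3)=7/852, b=Δ3−h3·(2M3+M4)/6=205/426
t_q=15/2 → seg 3, τ=3/2; S=-3+205/426·τ+-21/284·τ²+7/852·τ³=-5491/2272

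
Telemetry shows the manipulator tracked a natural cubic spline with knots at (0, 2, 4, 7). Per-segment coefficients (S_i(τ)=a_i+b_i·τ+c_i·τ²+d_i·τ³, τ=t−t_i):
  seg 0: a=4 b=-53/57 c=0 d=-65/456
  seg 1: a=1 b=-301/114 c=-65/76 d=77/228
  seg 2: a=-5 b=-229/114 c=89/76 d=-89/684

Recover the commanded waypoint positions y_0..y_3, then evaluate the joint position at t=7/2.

y_0 = S_0(0) = a_0 = 4
y_1 = S_1(0) = a_1 = 1
y_2 = S_2(0) = a_2 = -5
y_3 = S_2(3) = -4
t_q=7/2 is in segment 1 (τ=3/2); S_1(τ)=-2277/608

y_0=4 y_1=1 y_2=-5 y_3=-4
S(7/2) = -2277/608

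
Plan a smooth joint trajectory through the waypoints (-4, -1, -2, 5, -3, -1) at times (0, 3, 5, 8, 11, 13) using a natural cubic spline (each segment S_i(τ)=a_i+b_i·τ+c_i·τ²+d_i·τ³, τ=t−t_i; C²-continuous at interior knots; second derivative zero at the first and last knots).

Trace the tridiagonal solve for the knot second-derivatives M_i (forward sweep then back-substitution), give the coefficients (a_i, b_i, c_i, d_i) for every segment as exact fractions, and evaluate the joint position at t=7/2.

  seg 0: a=-4 b=5777/3252 c=0 d=-2525/29268
  seg 1: a=-1 b=-899/1626 c=-2525/3252 d=2611/6504
  seg 2: a=-2 b=314/271 c=1327/813 d=-3026/7317
  seg 3: a=5 b=-58/271 c=-1699/813 d=3103/7317
  seg 4: a=-3 b=-353/271 c=468/271 d=-78/271
S(7/2) = -24635/17344

Δ: Δ0=1, Δ1=-1/2, Δ2=7/3, Δ3=-8/3, Δ4=1
row 1: diag=10, rhs=-9; c'=1/5, d'=-9/10
row 2: denom=10−2·1/5=48/5; d'=(17−2·-9/10)/(48/5)=47/24
row 3: denom=12−3·5/16=177/16; d'=(-30−3·47/24)/(177/16)=-574/177
row 4: denom=10−3·16/59=542/59; d'=(22−3·-574/177)/(542/59)=936/271
back: M4=936/271
back: M3=-574/177−16/59·936/271=-3398/813
back: M2=47/24−5/16·-3398/813=2654/813
back: M1=-9/10−1/5·2654/813=-2525/1626
M: M0=0, M1=-2525/1626, M2=2654/813, M3=-3398/813, M4=936/271, M5=0
seg 0: a=-4, c=M0/2=0, d=(M1−M0)/(6·3)=-2525/29268, b=Δ0−h0·(2M0+M1)/6=5777/3252
seg 1: a=-1, c=M1/2=-2525/3252, d=(M2−M1)/(6·2)=2611/6504, b=Δ1−h1·(2M1+M2)/6=-899/1626
seg 2: a=-2, c=M2/2=1327/813, d=(M3−M2)/(6·3)=-3026/7317, b=Δ2−h2·(2M2+M3)/6=314/271
seg 3: a=5, c=M3/2=-1699/813, d=(M4−M3)/(6·3)=3103/7317, b=Δ3−h3·(2M3+M4)/6=-58/271
seg 4: a=-3, c=M4/2=468/271, d=(M5−M4)/(6·2)=-78/271, b=Δ4−h4·(2M4+M5)/6=-353/271
t_q=7/2 → seg 1, τ=1/2; S=-1+-899/1626·τ+-2525/3252·τ²+2611/6504·τ³=-24635/17344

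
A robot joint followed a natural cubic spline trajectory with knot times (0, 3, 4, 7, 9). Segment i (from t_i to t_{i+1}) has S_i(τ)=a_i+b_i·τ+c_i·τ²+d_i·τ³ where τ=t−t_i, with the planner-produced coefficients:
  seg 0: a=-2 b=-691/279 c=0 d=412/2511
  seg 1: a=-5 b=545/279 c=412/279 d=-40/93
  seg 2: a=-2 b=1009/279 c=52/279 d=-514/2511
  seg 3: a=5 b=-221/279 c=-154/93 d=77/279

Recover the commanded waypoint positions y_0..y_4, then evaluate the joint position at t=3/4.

y_0 = S_0(0) = a_0 = -2
y_1 = S_1(0) = a_1 = -5
y_2 = S_2(0) = a_2 = -2
y_3 = S_3(0) = a_3 = 5
y_4 = S_3(2) = -1
t_q=3/4 is in segment 0 (τ=3/4); S_0(τ)=-1879/496

y_0=-2 y_1=-5 y_2=-2 y_3=5 y_4=-1
S(3/4) = -1879/496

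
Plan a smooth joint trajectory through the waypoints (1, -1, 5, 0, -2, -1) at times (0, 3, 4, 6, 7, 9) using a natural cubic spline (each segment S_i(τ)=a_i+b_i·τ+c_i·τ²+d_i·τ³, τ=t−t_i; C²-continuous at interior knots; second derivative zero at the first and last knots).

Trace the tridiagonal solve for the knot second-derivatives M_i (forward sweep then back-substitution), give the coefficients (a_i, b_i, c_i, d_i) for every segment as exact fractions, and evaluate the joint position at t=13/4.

Δ: Δ0=-2/3, Δ1=6, Δ2=-5/2, Δ3=-2, Δ4=1/2
row 1: diag=8, rhs=40; c'=1/8, d'=5
row 2: denom=6−1·1/8=47/8; d'=(-51−1·5)/(47/8)=-448/47
row 3: denom=6−2·16/47=250/47; d'=(3−2·-448/47)/(250/47)=1037/250
row 4: denom=6−1·47/250=1453/250; d'=(15−1·1037/250)/(1453/250)=2713/1453
back: M4=2713/1453
back: M3=1037/250−47/250·2713/1453=5517/1453
back: M2=-448/47−16/47·5517/1453=-15728/1453
back: M1=5−1/8·-15728/1453=9231/1453
M: M0=0, M1=9231/1453, M2=-15728/1453, M3=5517/1453, M4=2713/1453, M5=0
seg 0: a=1, c=M0/2=0, d=(M1−M0)/(6·3)=3077/8718, b=Δ0−h0·(2M0+M1)/6=-33505/8718
seg 1: a=-1, c=M1/2=9231/2906, d=(M2−M1)/(6·1)=-24959/8718, b=Δ1−h1·(2M1+M2)/6=24787/4359
seg 2: a=5, c=M2/2=-7864/1453, d=(M3−M2)/(6·2)=21245/17436, b=Δ2−h2·(2M2+M3)/6=30083/8718
seg 3: a=0, c=M3/2=5517/2906, d=(M4−M3)/(6·1)=-1402/4359, b=Δ3−h3·(2M3+M4)/6=-31183/8718
seg 4: a=-2, c=M4/2=2713/2906, d=(M5−M4)/(6·2)=-2713/17436, b=Δ4−h4·(2M4+M5)/6=-6493/8718
t_q=13/4 → seg 1, τ=1/4; S=-1+24787/4359·τ+9231/2906·τ²+-24959/8718·τ³=107015/185984

  seg 0: a=1 b=-33505/8718 c=0 d=3077/8718
  seg 1: a=-1 b=24787/4359 c=9231/2906 d=-24959/8718
  seg 2: a=5 b=30083/8718 c=-7864/1453 d=21245/17436
  seg 3: a=0 b=-31183/8718 c=5517/2906 d=-1402/4359
  seg 4: a=-2 b=-6493/8718 c=2713/2906 d=-2713/17436
S(13/4) = 107015/185984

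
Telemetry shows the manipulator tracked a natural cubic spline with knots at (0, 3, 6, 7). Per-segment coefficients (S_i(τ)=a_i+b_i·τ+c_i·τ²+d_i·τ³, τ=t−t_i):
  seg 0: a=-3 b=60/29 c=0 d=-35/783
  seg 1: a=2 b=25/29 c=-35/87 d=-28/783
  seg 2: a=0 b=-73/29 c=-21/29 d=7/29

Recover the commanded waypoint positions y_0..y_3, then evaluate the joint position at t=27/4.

y_0 = S_0(0) = a_0 = -3
y_1 = S_1(0) = a_1 = 2
y_2 = S_2(0) = a_2 = 0
y_3 = S_2(1) = -3
t_q=27/4 is in segment 2 (τ=3/4); S_2(τ)=-4071/1856

y_0=-3 y_1=2 y_2=0 y_3=-3
S(27/4) = -4071/1856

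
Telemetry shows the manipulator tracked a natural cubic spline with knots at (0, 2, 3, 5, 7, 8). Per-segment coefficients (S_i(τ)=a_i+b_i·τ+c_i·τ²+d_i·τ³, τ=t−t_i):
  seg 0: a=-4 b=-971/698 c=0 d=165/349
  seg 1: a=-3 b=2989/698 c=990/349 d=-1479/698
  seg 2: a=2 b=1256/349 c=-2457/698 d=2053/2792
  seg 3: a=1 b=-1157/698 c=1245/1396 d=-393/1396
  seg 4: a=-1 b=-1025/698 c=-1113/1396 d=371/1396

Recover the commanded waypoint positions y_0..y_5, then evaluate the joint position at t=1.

y_0 = S_0(0) = a_0 = -4
y_1 = S_1(0) = a_1 = -3
y_2 = S_2(0) = a_2 = 2
y_3 = S_3(0) = a_3 = 1
y_4 = S_4(0) = a_4 = -1
y_5 = S_4(1) = -3
t_q=1 is in segment 0 (τ=1); S_0(τ)=-3433/698

y_0=-4 y_1=-3 y_2=2 y_3=1 y_4=-1 y_5=-3
S(1) = -3433/698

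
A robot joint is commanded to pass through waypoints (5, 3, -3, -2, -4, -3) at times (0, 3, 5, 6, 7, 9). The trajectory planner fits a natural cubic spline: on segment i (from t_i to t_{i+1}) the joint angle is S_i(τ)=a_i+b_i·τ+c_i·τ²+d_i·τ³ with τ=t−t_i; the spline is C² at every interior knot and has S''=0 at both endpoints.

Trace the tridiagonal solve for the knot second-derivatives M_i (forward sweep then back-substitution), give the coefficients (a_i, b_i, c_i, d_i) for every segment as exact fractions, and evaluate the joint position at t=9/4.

  seg 0: a=5 b=2341/3684 c=0 d=-533/3684
  seg 1: a=3 b=-6025/1842 c=-1599/1228 d=662/921
  seg 2: a=-3 b=269/1842 c=3697/1228 d=-7945/3684
  seg 3: a=-2 b=-1115/3684 c=-1062/307 d=6491/3684
  seg 4: a=-4 b=-3565/1842 c=2243/1228 d=-2243/7368
S(9/4) = 375809/78592

Δ: Δ0=-2/3, Δ1=-3, Δ2=1, Δ3=-2, Δ4=1/2
row 1: diag=10, rhs=-14; c'=1/5, d'=-7/5
row 2: denom=6−2·1/5=28/5; d'=(24−2·-7/5)/(28/5)=67/14
row 3: denom=4−1·5/28=107/28; d'=(-18−1·67/14)/(107/28)=-638/107
row 4: denom=6−1·28/107=614/107; d'=(15−1·-638/107)/(614/107)=2243/614
back: M4=2243/614
back: M3=-638/107−28/107·2243/614=-2124/307
back: M2=67/14−5/28·-2124/307=3697/614
back: M1=-7/5−1/5·3697/614=-1599/614
M: M0=0, M1=-1599/614, M2=3697/614, M3=-2124/307, M4=2243/614, M5=0
seg 0: a=5, c=M0/2=0, d=(M1−M0)/(6·3)=-533/3684, b=Δ0−h0·(2M0+M1)/6=2341/3684
seg 1: a=3, c=M1/2=-1599/1228, d=(M2−M1)/(6·2)=662/921, b=Δ1−h1·(2M1+M2)/6=-6025/1842
seg 2: a=-3, c=M2/2=3697/1228, d=(M3−M2)/(6·1)=-7945/3684, b=Δ2−h2·(2M2+M3)/6=269/1842
seg 3: a=-2, c=M3/2=-1062/307, d=(M4−M3)/(6·1)=6491/3684, b=Δ3−h3·(2M3+M4)/6=-1115/3684
seg 4: a=-4, c=M4/2=2243/1228, d=(M5−M4)/(6·2)=-2243/7368, b=Δ4−h4·(2M4+M5)/6=-3565/1842
t_q=9/4 → seg 0, τ=9/4; S=5+2341/3684·τ+0·τ²+-533/3684·τ³=375809/78592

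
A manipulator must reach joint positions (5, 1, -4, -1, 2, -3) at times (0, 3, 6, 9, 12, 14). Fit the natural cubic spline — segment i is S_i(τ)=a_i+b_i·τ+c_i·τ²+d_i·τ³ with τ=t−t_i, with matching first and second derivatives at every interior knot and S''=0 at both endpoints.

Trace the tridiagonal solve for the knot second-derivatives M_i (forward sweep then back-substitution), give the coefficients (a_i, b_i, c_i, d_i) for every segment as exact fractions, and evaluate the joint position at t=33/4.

Δ: Δ0=-4/3, Δ1=-5/3, Δ2=1, Δ3=1, Δ4=-5/2
row 1: diag=12, rhs=-2; c'=1/4, d'=-1/6
row 2: denom=12−3·1/4=45/4; d'=(16−3·-1/6)/(45/4)=22/15
row 3: denom=12−3·4/15=56/5; d'=(0−3·22/15)/(56/5)=-11/28
row 4: denom=10−3·15/56=515/56; d'=(-21−3·-11/28)/(515/56)=-222/103
back: M4=-222/103
back: M3=-11/28−15/56·-222/103=19/103
back: M2=22/15−4/15·19/103=146/103
back: M1=-1/6−1/4·146/103=-161/309
M: M0=0, M1=-161/309, M2=146/103, M3=19/103, M4=-222/103, M5=0
seg 0: a=5, c=M0/2=0, d=(M1−M0)/(6·3)=-161/5562, b=Δ0−h0·(2M0+M1)/6=-221/206
seg 1: a=1, c=M1/2=-161/618, d=(M2−M1)/(6·3)=599/5562, b=Δ1−h1·(2M1+M2)/6=-191/103
seg 2: a=-4, c=M2/2=73/103, d=(M3−M2)/(6·3)=-127/1854, b=Δ2−h2·(2M2+M3)/6=-105/206
seg 3: a=-1, c=M3/2=19/206, d=(M4−M3)/(6·3)=-241/1854, b=Δ3−h3·(2M3+M4)/6=195/103
seg 4: a=2, c=M4/2=-111/103, d=(M5−M4)/(6·2)=37/206, b=Δ4−h4·(2M4+M5)/6=-219/206
t_q=33/4 → seg 2, τ=9/4; S=-4+-105/206·τ+73/103·τ²+-127/1854·τ³=-30839/13184

  seg 0: a=5 b=-221/206 c=0 d=-161/5562
  seg 1: a=1 b=-191/103 c=-161/618 d=599/5562
  seg 2: a=-4 b=-105/206 c=73/103 d=-127/1854
  seg 3: a=-1 b=195/103 c=19/206 d=-241/1854
  seg 4: a=2 b=-219/206 c=-111/103 d=37/206
S(33/4) = -30839/13184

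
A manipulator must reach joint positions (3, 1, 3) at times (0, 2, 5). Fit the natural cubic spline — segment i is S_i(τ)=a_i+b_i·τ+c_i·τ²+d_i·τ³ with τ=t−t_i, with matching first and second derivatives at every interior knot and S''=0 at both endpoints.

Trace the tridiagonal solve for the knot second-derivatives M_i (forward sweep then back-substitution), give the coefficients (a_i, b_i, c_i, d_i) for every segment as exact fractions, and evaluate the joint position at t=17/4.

  seg 0: a=3 b=-4/3 c=0 d=1/12
  seg 1: a=1 b=-1/3 c=1/2 d=-1/18
S(17/4) = 275/128

Δ: Δ0=-1, Δ1=2/3
row 1: diag=10, rhs=10; c'=3/10, d'=1
back: M1=1
M: M0=0, M1=1, M2=0
seg 0: a=3, c=M0/2=0, d=(M1−M0)/(6·2)=1/12, b=Δ0−h0·(2M0+M1)/6=-4/3
seg 1: a=1, c=M1/2=1/2, d=(M2−M1)/(6·3)=-1/18, b=Δ1−h1·(2M1+M2)/6=-1/3
t_q=17/4 → seg 1, τ=9/4; S=1+-1/3·τ+1/2·τ²+-1/18·τ³=275/128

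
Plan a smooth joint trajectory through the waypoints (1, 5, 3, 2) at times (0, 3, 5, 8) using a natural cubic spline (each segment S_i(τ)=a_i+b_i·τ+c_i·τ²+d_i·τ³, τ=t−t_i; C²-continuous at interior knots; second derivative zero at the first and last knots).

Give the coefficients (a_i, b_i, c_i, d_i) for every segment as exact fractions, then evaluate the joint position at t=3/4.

Δ: Δ0=4/3, Δ1=-1, Δ2=-1/3
row 1: diag=10, rhs=-14; c'=1/5, d'=-7/5
row 2: denom=10−2·1/5=48/5; d'=(4−2·-7/5)/(48/5)=17/24
back: M2=17/24
back: M1=-7/5−1/5·17/24=-37/24
M: M0=0, M1=-37/24, M2=17/24, M3=0
seg 0: a=1, c=M0/2=0, d=(M1−M0)/(6·3)=-37/432, b=Δ0−h0·(2M0+M1)/6=101/48
seg 1: a=5, c=M1/2=-37/48, d=(M2−M1)/(6·2)=3/16, b=Δ1−h1·(2M1+M2)/6=-5/24
seg 2: a=3, c=M2/2=17/48, d=(M3−M2)/(6·3)=-17/432, b=Δ2−h2·(2M2+M3)/6=-25/24
t_q=3/4 → seg 0, τ=3/4; S=1+101/48·τ+0·τ²+-37/432·τ³=2603/1024

  seg 0: a=1 b=101/48 c=0 d=-37/432
  seg 1: a=5 b=-5/24 c=-37/48 d=3/16
  seg 2: a=3 b=-25/24 c=17/48 d=-17/432
S(3/4) = 2603/1024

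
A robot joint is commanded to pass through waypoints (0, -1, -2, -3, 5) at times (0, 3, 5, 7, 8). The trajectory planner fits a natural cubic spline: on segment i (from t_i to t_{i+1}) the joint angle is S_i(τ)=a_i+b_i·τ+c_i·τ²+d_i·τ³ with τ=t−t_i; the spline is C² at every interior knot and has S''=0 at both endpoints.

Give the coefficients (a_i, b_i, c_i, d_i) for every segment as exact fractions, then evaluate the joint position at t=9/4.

  seg 0: a=0 b=-41/78 c=0 d=5/234
  seg 1: a=-1 b=2/39 c=5/26 d=-73/312
  seg 2: a=-2 b=-155/78 c=-63/52 d=305/312
  seg 3: a=-3 b=191/39 c=121/26 d=-121/78
S(9/4) = -1563/1664

Δ: Δ0=-1/3, Δ1=-1/2, Δ2=-1/2, Δ3=8
row 1: diag=10, rhs=-1; c'=1/5, d'=-1/10
row 2: denom=8−2·1/5=38/5; d'=(0−2·-1/10)/(38/5)=1/38
row 3: denom=6−2·5/19=104/19; d'=(51−2·1/38)/(104/19)=121/13
back: M3=121/13
back: M2=1/38−5/19·121/13=-63/26
back: M1=-1/10−1/5·-63/26=5/13
M: M0=0, M1=5/13, M2=-63/26, M3=121/13, M4=0
seg 0: a=0, c=M0/2=0, d=(M1−M0)/(6·3)=5/234, b=Δ0−h0·(2M0+M1)/6=-41/78
seg 1: a=-1, c=M1/2=5/26, d=(M2−M1)/(6·2)=-73/312, b=Δ1−h1·(2M1+M2)/6=2/39
seg 2: a=-2, c=M2/2=-63/52, d=(M3−M2)/(6·2)=305/312, b=Δ2−h2·(2M2+M3)/6=-155/78
seg 3: a=-3, c=M3/2=121/26, d=(M4−M3)/(6·1)=-121/78, b=Δ3−h3·(2M3+M4)/6=191/39
t_q=9/4 → seg 0, τ=9/4; S=0+-41/78·τ+0·τ²+5/234·τ³=-1563/1664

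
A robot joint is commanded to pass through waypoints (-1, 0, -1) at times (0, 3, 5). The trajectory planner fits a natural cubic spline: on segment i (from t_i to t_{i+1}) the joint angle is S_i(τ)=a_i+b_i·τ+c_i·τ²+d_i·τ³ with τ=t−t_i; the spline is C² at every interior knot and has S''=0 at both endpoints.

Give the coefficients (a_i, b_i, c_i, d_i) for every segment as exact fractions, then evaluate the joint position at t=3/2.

  seg 0: a=-1 b=7/12 c=0 d=-1/36
  seg 1: a=0 b=-1/6 c=-1/4 d=1/24
S(3/2) = -7/32

Δ: Δ0=1/3, Δ1=-1/2
row 1: diag=10, rhs=-5; c'=1/5, d'=-1/2
back: M1=-1/2
M: M0=0, M1=-1/2, M2=0
seg 0: a=-1, c=M0/2=0, d=(M1−M0)/(6·3)=-1/36, b=Δ0−h0·(2M0+M1)/6=7/12
seg 1: a=0, c=M1/2=-1/4, d=(M2−M1)/(6·2)=1/24, b=Δ1−h1·(2M1+M2)/6=-1/6
t_q=3/2 → seg 0, τ=3/2; S=-1+7/12·τ+0·τ²+-1/36·τ³=-7/32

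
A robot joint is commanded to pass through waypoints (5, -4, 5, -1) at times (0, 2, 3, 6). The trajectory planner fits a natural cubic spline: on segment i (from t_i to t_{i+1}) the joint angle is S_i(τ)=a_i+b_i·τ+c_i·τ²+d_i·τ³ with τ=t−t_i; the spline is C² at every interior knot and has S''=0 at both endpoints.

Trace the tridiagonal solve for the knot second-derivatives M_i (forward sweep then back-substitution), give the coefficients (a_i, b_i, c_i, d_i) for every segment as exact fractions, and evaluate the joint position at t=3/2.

  seg 0: a=5 b=-899/94 c=0 d=119/94
  seg 1: a=-4 b=529/94 c=357/47 d=-397/94
  seg 2: a=5 b=383/47 c=-477/94 d=53/94
S(3/2) = -3815/752

Δ: Δ0=-9/2, Δ1=9, Δ2=-2
row 1: diag=6, rhs=81; c'=1/6, d'=27/2
row 2: denom=8−1·1/6=47/6; d'=(-66−1·27/2)/(47/6)=-477/47
back: M2=-477/47
back: M1=27/2−1/6·-477/47=714/47
M: M0=0, M1=714/47, M2=-477/47, M3=0
seg 0: a=5, c=M0/2=0, d=(M1−M0)/(6·2)=119/94, b=Δ0−h0·(2M0+M1)/6=-899/94
seg 1: a=-4, c=M1/2=357/47, d=(M2−M1)/(6·1)=-397/94, b=Δ1−h1·(2M1+M2)/6=529/94
seg 2: a=5, c=M2/2=-477/94, d=(M3−M2)/(6·3)=53/94, b=Δ2−h2·(2M2+M3)/6=383/47
t_q=3/2 → seg 0, τ=3/2; S=5+-899/94·τ+0·τ²+119/94·τ³=-3815/752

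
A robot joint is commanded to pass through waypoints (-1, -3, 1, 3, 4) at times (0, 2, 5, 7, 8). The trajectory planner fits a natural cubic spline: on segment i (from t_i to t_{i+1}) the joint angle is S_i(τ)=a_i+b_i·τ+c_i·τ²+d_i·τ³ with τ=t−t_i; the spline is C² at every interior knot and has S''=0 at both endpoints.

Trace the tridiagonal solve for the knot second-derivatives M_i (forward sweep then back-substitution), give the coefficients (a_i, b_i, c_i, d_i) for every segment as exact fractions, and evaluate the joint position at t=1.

  seg 0: a=-1 b=-1169/759 c=0 d=205/1518
  seg 1: a=-3 b=61/759 c=205/253 d=-298/2277
  seg 2: a=1 b=1069/759 c=-93/253 d=62/759
  seg 3: a=3 b=697/759 c=31/253 d=-31/759
S(1) = -1217/506

Δ: Δ0=-1, Δ1=4/3, Δ2=1, Δ3=1
row 1: diag=10, rhs=14; c'=3/10, d'=7/5
row 2: denom=10−3·3/10=91/10; d'=(-2−3·7/5)/(91/10)=-62/91
row 3: denom=6−2·20/91=506/91; d'=(0−2·-62/91)/(506/91)=62/253
back: M3=62/253
back: M2=-62/91−20/91·62/253=-186/253
back: M1=7/5−3/10·-186/253=410/253
M: M0=0, M1=410/253, M2=-186/253, M3=62/253, M4=0
seg 0: a=-1, c=M0/2=0, d=(M1−M0)/(6·2)=205/1518, b=Δ0−h0·(2M0+M1)/6=-1169/759
seg 1: a=-3, c=M1/2=205/253, d=(M2−M1)/(6·3)=-298/2277, b=Δ1−h1·(2M1+M2)/6=61/759
seg 2: a=1, c=M2/2=-93/253, d=(M3−M2)/(6·2)=62/759, b=Δ2−h2·(2M2+M3)/6=1069/759
seg 3: a=3, c=M3/2=31/253, d=(M4−M3)/(6·1)=-31/759, b=Δ3−h3·(2M3+M4)/6=697/759
t_q=1 → seg 0, τ=1; S=-1+-1169/759·τ+0·τ²+205/1518·τ³=-1217/506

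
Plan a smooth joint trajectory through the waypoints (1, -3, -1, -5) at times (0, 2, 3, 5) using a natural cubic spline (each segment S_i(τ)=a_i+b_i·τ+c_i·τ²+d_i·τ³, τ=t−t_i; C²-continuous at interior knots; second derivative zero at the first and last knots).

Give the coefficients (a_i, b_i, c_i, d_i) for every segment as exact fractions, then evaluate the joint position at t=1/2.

Δ: Δ0=-2, Δ1=2, Δ2=-2
row 1: diag=6, rhs=24; c'=1/6, d'=4
row 2: denom=6−1·1/6=35/6; d'=(-24−1·4)/(35/6)=-24/5
back: M2=-24/5
back: M1=4−1/6·-24/5=24/5
M: M0=0, M1=24/5, M2=-24/5, M3=0
seg 0: a=1, c=M0/2=0, d=(M1−M0)/(6·2)=2/5, b=Δ0−h0·(2M0+M1)/6=-18/5
seg 1: a=-3, c=M1/2=12/5, d=(M2−M1)/(6·1)=-8/5, b=Δ1−h1·(2M1+M2)/6=6/5
seg 2: a=-1, c=M2/2=-12/5, d=(M3−M2)/(6·2)=2/5, b=Δ2−h2·(2M2+M3)/6=6/5
t_q=1/2 → seg 0, τ=1/2; S=1+-18/5·τ+0·τ²+2/5·τ³=-3/4

  seg 0: a=1 b=-18/5 c=0 d=2/5
  seg 1: a=-3 b=6/5 c=12/5 d=-8/5
  seg 2: a=-1 b=6/5 c=-12/5 d=2/5
S(1/2) = -3/4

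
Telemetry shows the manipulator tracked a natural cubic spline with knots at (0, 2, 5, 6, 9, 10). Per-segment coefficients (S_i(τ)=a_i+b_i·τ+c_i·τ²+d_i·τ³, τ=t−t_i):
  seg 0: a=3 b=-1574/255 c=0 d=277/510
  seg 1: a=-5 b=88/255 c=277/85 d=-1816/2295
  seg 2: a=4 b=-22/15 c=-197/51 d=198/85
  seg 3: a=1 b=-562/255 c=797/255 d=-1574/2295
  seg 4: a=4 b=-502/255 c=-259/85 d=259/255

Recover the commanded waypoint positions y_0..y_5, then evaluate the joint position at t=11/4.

y_0=3 y_1=-5 y_2=4 y_3=1 y_4=4 y_5=0
S(11/4) = -4409/1360

y_0 = S_0(0) = a_0 = 3
y_1 = S_1(0) = a_1 = -5
y_2 = S_2(0) = a_2 = 4
y_3 = S_3(0) = a_3 = 1
y_4 = S_4(0) = a_4 = 4
y_5 = S_4(1) = 0
t_q=11/4 is in segment 1 (τ=3/4); S_1(τ)=-4409/1360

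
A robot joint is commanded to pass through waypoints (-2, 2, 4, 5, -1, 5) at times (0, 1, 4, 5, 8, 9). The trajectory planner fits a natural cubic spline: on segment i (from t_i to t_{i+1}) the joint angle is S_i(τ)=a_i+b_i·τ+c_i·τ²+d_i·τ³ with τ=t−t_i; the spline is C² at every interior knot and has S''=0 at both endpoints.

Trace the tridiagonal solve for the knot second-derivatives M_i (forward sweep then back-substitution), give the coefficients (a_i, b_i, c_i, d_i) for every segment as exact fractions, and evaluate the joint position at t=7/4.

Δ: Δ0=4, Δ1=2/3, Δ2=1, Δ3=-2, Δ4=6
row 1: diag=8, rhs=-20; c'=3/8, d'=-5/2
row 2: denom=8−3·3/8=55/8; d'=(2−3·-5/2)/(55/8)=76/55
row 3: denom=8−1·8/55=432/55; d'=(-18−1·76/55)/(432/55)=-533/216
row 4: denom=8−3·55/144=329/48; d'=(48−3·-533/216)/(329/48)=7978/987
back: M4=7978/987
back: M3=-533/216−55/144·7978/987=-16448/2961
back: M2=76/55−8/55·-16448/2961=6484/2961
back: M1=-5/2−3/8·6484/2961=-3278/987
M: M0=0, M1=-3278/987, M2=6484/2961, M3=-16448/2961, M4=7978/987, M5=0
seg 0: a=-2, c=M0/2=0, d=(M1−M0)/(6·1)=-1639/2961, b=Δ0−h0·(2M0+M1)/6=13483/2961
seg 1: a=2, c=M1/2=-1639/987, d=(M2−M1)/(6·3)=8159/26649, b=Δ1−h1·(2M1+M2)/6=8566/2961
seg 2: a=4, c=M2/2=3242/2961, d=(M3−M2)/(6·1)=-182/141, b=Δ2−h2·(2M2+M3)/6=3541/2961
seg 3: a=5, c=M3/2=-8224/2961, d=(M4−M3)/(6·3)=20191/26649, b=Δ3−h3·(2M3+M4)/6=-1441/2961
seg 4: a=-1, c=M4/2=3989/987, d=(M5−M4)/(6·1)=-3989/2961, b=Δ4−h4·(2M4+M5)/6=9788/2961
t_q=7/4 → seg 1, τ=3/4; S=2+8566/2961·τ+-1639/987·τ²+8159/26649·τ³=70849/21056

  seg 0: a=-2 b=13483/2961 c=0 d=-1639/2961
  seg 1: a=2 b=8566/2961 c=-1639/987 d=8159/26649
  seg 2: a=4 b=3541/2961 c=3242/2961 d=-182/141
  seg 3: a=5 b=-1441/2961 c=-8224/2961 d=20191/26649
  seg 4: a=-1 b=9788/2961 c=3989/987 d=-3989/2961
S(7/4) = 70849/21056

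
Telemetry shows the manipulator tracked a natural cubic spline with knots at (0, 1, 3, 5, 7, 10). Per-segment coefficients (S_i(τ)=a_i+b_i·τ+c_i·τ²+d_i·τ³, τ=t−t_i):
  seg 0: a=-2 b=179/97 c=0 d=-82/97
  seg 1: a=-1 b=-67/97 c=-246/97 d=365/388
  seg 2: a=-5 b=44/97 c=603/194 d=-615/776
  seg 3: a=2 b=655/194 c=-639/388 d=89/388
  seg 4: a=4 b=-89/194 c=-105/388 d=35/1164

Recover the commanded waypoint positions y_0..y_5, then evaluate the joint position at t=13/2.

y_0=-2 y_1=-1 y_2=-5 y_3=2 y_4=4 y_5=1
S(13/2) = 12829/3104

y_0 = S_0(0) = a_0 = -2
y_1 = S_1(0) = a_1 = -1
y_2 = S_2(0) = a_2 = -5
y_3 = S_3(0) = a_3 = 2
y_4 = S_4(0) = a_4 = 4
y_5 = S_4(3) = 1
t_q=13/2 is in segment 3 (τ=3/2); S_3(τ)=12829/3104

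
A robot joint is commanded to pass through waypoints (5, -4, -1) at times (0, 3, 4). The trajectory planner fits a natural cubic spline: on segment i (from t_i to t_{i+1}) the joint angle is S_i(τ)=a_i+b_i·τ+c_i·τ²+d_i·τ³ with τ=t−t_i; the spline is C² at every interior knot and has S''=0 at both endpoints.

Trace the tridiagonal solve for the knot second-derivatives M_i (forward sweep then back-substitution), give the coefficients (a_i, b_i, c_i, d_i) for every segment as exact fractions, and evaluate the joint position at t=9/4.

Δ: Δ0=-3, Δ1=3
row 1: diag=8, rhs=36; c'=1/8, d'=9/2
back: M1=9/2
M: M0=0, M1=9/2, M2=0
seg 0: a=5, c=M0/2=0, d=(M1−M0)/(6·3)=1/4, b=Δ0−h0·(2M0+M1)/6=-21/4
seg 1: a=-4, c=M1/2=9/4, d=(M2−M1)/(6·1)=-3/4, b=Δ1−h1·(2M1+M2)/6=3/2
t_q=9/4 → seg 0, τ=9/4; S=5+-21/4·τ+0·τ²+1/4·τ³=-1015/256

  seg 0: a=5 b=-21/4 c=0 d=1/4
  seg 1: a=-4 b=3/2 c=9/4 d=-3/4
S(9/4) = -1015/256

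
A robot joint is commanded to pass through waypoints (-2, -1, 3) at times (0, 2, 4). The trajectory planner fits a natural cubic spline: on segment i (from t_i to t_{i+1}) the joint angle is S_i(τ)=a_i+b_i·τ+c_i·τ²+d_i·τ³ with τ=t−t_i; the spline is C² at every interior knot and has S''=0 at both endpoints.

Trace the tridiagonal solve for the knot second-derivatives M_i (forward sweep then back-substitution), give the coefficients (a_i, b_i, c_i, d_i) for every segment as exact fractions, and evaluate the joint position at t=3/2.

Δ: Δ0=1/2, Δ1=2
row 1: diag=8, rhs=9; c'=1/4, d'=9/8
back: M1=9/8
M: M0=0, M1=9/8, M2=0
seg 0: a=-2, c=M0/2=0, d=(M1−M0)/(6·2)=3/32, b=Δ0−h0·(2M0+M1)/6=1/8
seg 1: a=-1, c=M1/2=9/16, d=(M2−M1)/(6·2)=-3/32, b=Δ1−h1·(2M1+M2)/6=5/4
t_q=3/2 → seg 0, τ=3/2; S=-2+1/8·τ+0·τ²+3/32·τ³=-383/256

  seg 0: a=-2 b=1/8 c=0 d=3/32
  seg 1: a=-1 b=5/4 c=9/16 d=-3/32
S(3/2) = -383/256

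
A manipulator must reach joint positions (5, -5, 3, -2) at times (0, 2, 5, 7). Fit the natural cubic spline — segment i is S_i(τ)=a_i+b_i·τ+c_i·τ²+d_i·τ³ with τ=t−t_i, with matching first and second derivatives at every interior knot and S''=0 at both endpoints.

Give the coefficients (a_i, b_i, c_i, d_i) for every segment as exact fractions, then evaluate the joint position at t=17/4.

  seg 0: a=5 b=-274/39 c=0 d=79/156
  seg 1: a=-5 b=-37/39 c=79/26 d=-11/18
  seg 2: a=3 b=61/78 c=-32/13 d=16/39
S(17/4) = 2141/1664

Δ: Δ0=-5, Δ1=8/3, Δ2=-5/2
row 1: diag=10, rhs=46; c'=3/10, d'=23/5
row 2: denom=10−3·3/10=91/10; d'=(-31−3·23/5)/(91/10)=-64/13
back: M2=-64/13
back: M1=23/5−3/10·-64/13=79/13
M: M0=0, M1=79/13, M2=-64/13, M3=0
seg 0: a=5, c=M0/2=0, d=(M1−M0)/(6·2)=79/156, b=Δ0−h0·(2M0+M1)/6=-274/39
seg 1: a=-5, c=M1/2=79/26, d=(M2−M1)/(6·3)=-11/18, b=Δ1−h1·(2M1+M2)/6=-37/39
seg 2: a=3, c=M2/2=-32/13, d=(M3−M2)/(6·2)=16/39, b=Δ2−h2·(2M2+M3)/6=61/78
t_q=17/4 → seg 1, τ=9/4; S=-5+-37/39·τ+79/26·τ²+-11/18·τ³=2141/1664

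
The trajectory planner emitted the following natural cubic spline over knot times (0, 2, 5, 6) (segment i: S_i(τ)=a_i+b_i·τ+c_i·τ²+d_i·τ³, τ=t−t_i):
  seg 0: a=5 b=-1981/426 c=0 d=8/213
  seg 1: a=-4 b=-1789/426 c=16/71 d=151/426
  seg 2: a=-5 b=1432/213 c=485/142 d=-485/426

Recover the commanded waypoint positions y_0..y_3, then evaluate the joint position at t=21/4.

y_0=5 y_1=-4 y_2=-5 y_3=4
S(21/4) = -28387/9088

y_0 = S_0(0) = a_0 = 5
y_1 = S_1(0) = a_1 = -4
y_2 = S_2(0) = a_2 = -5
y_3 = S_2(1) = 4
t_q=21/4 is in segment 2 (τ=1/4); S_2(τ)=-28387/9088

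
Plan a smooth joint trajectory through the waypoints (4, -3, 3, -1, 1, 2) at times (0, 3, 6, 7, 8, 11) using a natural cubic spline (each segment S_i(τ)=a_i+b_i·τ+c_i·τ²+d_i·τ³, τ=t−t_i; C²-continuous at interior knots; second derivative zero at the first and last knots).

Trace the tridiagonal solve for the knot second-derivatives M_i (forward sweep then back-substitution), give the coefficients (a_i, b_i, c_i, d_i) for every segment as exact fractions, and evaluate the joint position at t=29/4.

Δ: Δ0=-7/3, Δ1=2, Δ2=-4, Δ3=2, Δ4=1/3
row 1: diag=12, rhs=26; c'=1/4, d'=13/6
row 2: denom=8−3·1/4=29/4; d'=(-36−3·13/6)/(29/4)=-170/29
row 3: denom=4−1·4/29=112/29; d'=(36−1·-170/29)/(112/29)=607/56
row 4: denom=8−1·29/112=867/112; d'=(-10−1·607/56)/(867/112)=-778/289
back: M4=-778/289
back: M3=607/56−29/112·-778/289=3334/289
back: M2=-170/29−4/29·3334/289=-2154/289
back: M1=13/6−1/4·-2154/289=3494/867
M: M0=0, M1=3494/867, M2=-2154/289, M3=3334/289, M4=-778/289, M5=0
seg 0: a=4, c=M0/2=0, d=(M1−M0)/(6·3)=1747/7803, b=Δ0−h0·(2M0+M1)/6=-3770/867
seg 1: a=-3, c=M1/2=1747/867, d=(M2−M1)/(6·3)=-4978/7803, b=Δ1−h1·(2M1+M2)/6=1471/867
seg 2: a=3, c=M2/2=-1077/289, d=(M3−M2)/(6·1)=2744/867, b=Δ2−h2·(2M2+M3)/6=-2981/867
seg 3: a=-1, c=M3/2=1667/289, d=(M4−M3)/(6·1)=-2056/867, b=Δ3−h3·(2M3+M4)/6=-1211/867
seg 4: a=1, c=M4/2=-389/289, d=(M5−M4)/(6·3)=389/2601, b=Δ4−h4·(2M4+M5)/6=2623/867
t_q=29/4 → seg 3, τ=1/4; S=-1+-1211/867·τ+1667/289·τ²+-2056/867·τ³=-279/272

  seg 0: a=4 b=-3770/867 c=0 d=1747/7803
  seg 1: a=-3 b=1471/867 c=1747/867 d=-4978/7803
  seg 2: a=3 b=-2981/867 c=-1077/289 d=2744/867
  seg 3: a=-1 b=-1211/867 c=1667/289 d=-2056/867
  seg 4: a=1 b=2623/867 c=-389/289 d=389/2601
S(29/4) = -279/272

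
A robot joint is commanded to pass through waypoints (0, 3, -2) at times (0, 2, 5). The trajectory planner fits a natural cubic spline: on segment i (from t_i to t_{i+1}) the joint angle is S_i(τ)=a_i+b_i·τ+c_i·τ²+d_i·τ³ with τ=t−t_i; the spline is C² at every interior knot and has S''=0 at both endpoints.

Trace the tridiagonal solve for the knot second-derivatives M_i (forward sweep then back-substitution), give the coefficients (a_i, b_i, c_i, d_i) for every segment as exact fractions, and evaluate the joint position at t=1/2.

  seg 0: a=0 b=32/15 c=0 d=-19/120
  seg 1: a=3 b=7/30 c=-19/20 d=19/180
S(1/2) = 67/64

Δ: Δ0=3/2, Δ1=-5/3
row 1: diag=10, rhs=-19; c'=3/10, d'=-19/10
back: M1=-19/10
M: M0=0, M1=-19/10, M2=0
seg 0: a=0, c=M0/2=0, d=(M1−M0)/(6·2)=-19/120, b=Δ0−h0·(2M0+M1)/6=32/15
seg 1: a=3, c=M1/2=-19/20, d=(M2−M1)/(6·3)=19/180, b=Δ1−h1·(2M1+M2)/6=7/30
t_q=1/2 → seg 0, τ=1/2; S=0+32/15·τ+0·τ²+-19/120·τ³=67/64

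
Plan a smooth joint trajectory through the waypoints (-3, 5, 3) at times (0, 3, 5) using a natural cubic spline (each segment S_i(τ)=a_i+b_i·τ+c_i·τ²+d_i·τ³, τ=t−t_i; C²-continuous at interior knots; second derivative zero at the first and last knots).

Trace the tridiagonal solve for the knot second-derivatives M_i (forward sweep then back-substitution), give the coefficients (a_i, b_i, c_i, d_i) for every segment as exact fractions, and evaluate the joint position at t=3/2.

  seg 0: a=-3 b=113/30 c=0 d=-11/90
  seg 1: a=5 b=7/15 c=-11/10 d=11/60
S(3/2) = 179/80

Δ: Δ0=8/3, Δ1=-1
row 1: diag=10, rhs=-22; c'=1/5, d'=-11/5
back: M1=-11/5
M: M0=0, M1=-11/5, M2=0
seg 0: a=-3, c=M0/2=0, d=(M1−M0)/(6·3)=-11/90, b=Δ0−h0·(2M0+M1)/6=113/30
seg 1: a=5, c=M1/2=-11/10, d=(M2−M1)/(6·2)=11/60, b=Δ1−h1·(2M1+M2)/6=7/15
t_q=3/2 → seg 0, τ=3/2; S=-3+113/30·τ+0·τ²+-11/90·τ³=179/80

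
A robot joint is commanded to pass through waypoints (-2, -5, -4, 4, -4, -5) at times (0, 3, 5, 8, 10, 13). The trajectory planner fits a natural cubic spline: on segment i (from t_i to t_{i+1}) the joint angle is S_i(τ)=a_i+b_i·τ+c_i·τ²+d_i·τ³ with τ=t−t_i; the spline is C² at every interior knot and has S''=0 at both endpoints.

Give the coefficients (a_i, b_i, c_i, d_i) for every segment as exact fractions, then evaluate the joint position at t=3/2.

  seg 0: a=-2 b=-3217/2772 c=0 d=445/24948
  seg 1: a=-5 b=-941/1386 c=445/2772 d=1189/5544
  seg 2: a=-4 b=586/231 c=1003/693 d=-139/297
  seg 3: a=4 b=-109/77 c=-1916/693 d=2041/2772
  seg 4: a=-4 b=-2522/693 c=2291/1386 d=-2291/12474
S(3/2) = -9069/2464

Δ: Δ0=-1, Δ1=1/2, Δ2=8/3, Δ3=-4, Δ4=-1/3
row 1: diag=10, rhs=9; c'=1/5, d'=9/10
row 2: denom=10−2·1/5=48/5; d'=(13−2·9/10)/(48/5)=7/6
row 3: denom=10−3·5/16=145/16; d'=(-40−3·7/6)/(145/16)=-24/5
row 4: denom=10−2·32/145=1386/145; d'=(22−2·-24/5)/(1386/145)=2291/693
back: M4=2291/693
back: M3=-24/5−32/145·2291/693=-3832/693
back: M2=7/6−5/16·-3832/693=2006/693
back: M1=9/10−1/5·2006/693=445/1386
M: M0=0, M1=445/1386, M2=2006/693, M3=-3832/693, M4=2291/693, M5=0
seg 0: a=-2, c=M0/2=0, d=(M1−M0)/(6·3)=445/24948, b=Δ0−h0·(2M0+M1)/6=-3217/2772
seg 1: a=-5, c=M1/2=445/2772, d=(M2−M1)/(6·2)=1189/5544, b=Δ1−h1·(2M1+M2)/6=-941/1386
seg 2: a=-4, c=M2/2=1003/693, d=(M3−M2)/(6·3)=-139/297, b=Δ2−h2·(2M2+M3)/6=586/231
seg 3: a=4, c=M3/2=-1916/693, d=(M4−M3)/(6·2)=2041/2772, b=Δ3−h3·(2M3+M4)/6=-109/77
seg 4: a=-4, c=M4/2=2291/1386, d=(M5−M4)/(6·3)=-2291/12474, b=Δ4−h4·(2M4+M5)/6=-2522/693
t_q=3/2 → seg 0, τ=3/2; S=-2+-3217/2772·τ+0·τ²+445/24948·τ³=-9069/2464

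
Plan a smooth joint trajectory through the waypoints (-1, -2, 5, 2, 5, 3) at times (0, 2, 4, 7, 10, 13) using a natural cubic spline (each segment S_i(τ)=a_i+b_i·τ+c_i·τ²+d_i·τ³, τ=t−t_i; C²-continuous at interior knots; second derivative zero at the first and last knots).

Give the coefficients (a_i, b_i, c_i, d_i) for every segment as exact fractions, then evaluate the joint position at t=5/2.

Δ: Δ0=-1/2, Δ1=7/2, Δ2=-1, Δ3=1, Δ4=-2/3
row 1: diag=8, rhs=24; c'=1/4, d'=3
row 2: denom=10−2·1/4=19/2; d'=(-27−2·3)/(19/2)=-66/19
row 3: denom=12−3·6/19=210/19; d'=(12−3·-66/19)/(210/19)=71/35
row 4: denom=12−3·19/70=783/70; d'=(-10−3·71/35)/(783/70)=-1126/783
back: M4=-1126/783
back: M3=71/35−19/70·-1126/783=1894/783
back: M2=-66/19−6/19·1894/783=-1106/261
back: M1=3−1/4·-1106/261=2119/522
M: M0=0, M1=2119/522, M2=-1106/261, M3=1894/783, M4=-1126/783, M5=0
seg 0: a=-1, c=M0/2=0, d=(M1−M0)/(6·2)=2119/6264, b=Δ0−h0·(2M0+M1)/6=-1451/783
seg 1: a=-2, c=M1/2=2119/1044, d=(M2−M1)/(6·2)=-4331/6264, b=Δ1−h1·(2M1+M2)/6=3455/1566
seg 2: a=5, c=M2/2=-553/261, d=(M3−M2)/(6·3)=2606/7047, b=Δ2−h2·(2M2+M3)/6=1588/783
seg 3: a=2, c=M3/2=947/783, d=(M4−M3)/(6·3)=-1510/7047, b=Δ3−h3·(2M3+M4)/6=-548/783
seg 4: a=5, c=M4/2=-563/783, d=(M5−M4)/(6·3)=563/7047, b=Δ4−h4·(2M4+M5)/6=604/783
t_q=5/2 → seg 1, τ=1/2; S=-2+3455/1566·τ+2119/1044·τ²+-4331/6264·τ³=-7949/16704

  seg 0: a=-1 b=-1451/783 c=0 d=2119/6264
  seg 1: a=-2 b=3455/1566 c=2119/1044 d=-4331/6264
  seg 2: a=5 b=1588/783 c=-553/261 d=2606/7047
  seg 3: a=2 b=-548/783 c=947/783 d=-1510/7047
  seg 4: a=5 b=604/783 c=-563/783 d=563/7047
S(5/2) = -7949/16704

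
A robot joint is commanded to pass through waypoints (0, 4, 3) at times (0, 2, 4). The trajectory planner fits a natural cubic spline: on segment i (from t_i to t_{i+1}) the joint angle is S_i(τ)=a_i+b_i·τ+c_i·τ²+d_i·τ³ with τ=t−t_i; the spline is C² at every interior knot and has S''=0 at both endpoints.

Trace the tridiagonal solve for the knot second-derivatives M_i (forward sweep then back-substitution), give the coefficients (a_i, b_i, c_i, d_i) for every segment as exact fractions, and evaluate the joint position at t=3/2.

Δ: Δ0=2, Δ1=-1/2
row 1: diag=8, rhs=-15; c'=1/4, d'=-15/8
back: M1=-15/8
M: M0=0, M1=-15/8, M2=0
seg 0: a=0, c=M0/2=0, d=(M1−M0)/(6·2)=-5/32, b=Δ0−h0·(2M0+M1)/6=21/8
seg 1: a=4, c=M1/2=-15/16, d=(M2−M1)/(6·2)=5/32, b=Δ1−h1·(2M1+M2)/6=3/4
t_q=3/2 → seg 0, τ=3/2; S=0+21/8·τ+0·τ²+-5/32·τ³=873/256

  seg 0: a=0 b=21/8 c=0 d=-5/32
  seg 1: a=4 b=3/4 c=-15/16 d=5/32
S(3/2) = 873/256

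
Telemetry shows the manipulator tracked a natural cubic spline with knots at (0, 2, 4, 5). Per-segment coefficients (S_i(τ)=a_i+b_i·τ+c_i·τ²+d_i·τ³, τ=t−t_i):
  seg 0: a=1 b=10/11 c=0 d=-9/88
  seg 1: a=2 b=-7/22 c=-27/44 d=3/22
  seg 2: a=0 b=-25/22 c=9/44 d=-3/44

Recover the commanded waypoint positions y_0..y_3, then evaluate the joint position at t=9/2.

y_0=1 y_1=2 y_2=0 y_3=-1
S(9/2) = -185/352

y_0 = S_0(0) = a_0 = 1
y_1 = S_1(0) = a_1 = 2
y_2 = S_2(0) = a_2 = 0
y_3 = S_2(1) = -1
t_q=9/2 is in segment 2 (τ=1/2); S_2(τ)=-185/352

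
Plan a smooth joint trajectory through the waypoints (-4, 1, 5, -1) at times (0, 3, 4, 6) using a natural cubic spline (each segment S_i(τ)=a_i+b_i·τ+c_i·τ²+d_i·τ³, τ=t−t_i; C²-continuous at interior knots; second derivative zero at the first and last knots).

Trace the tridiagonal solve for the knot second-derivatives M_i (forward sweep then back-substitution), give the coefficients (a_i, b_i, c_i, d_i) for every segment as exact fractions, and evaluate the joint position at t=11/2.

  seg 0: a=-4 b=46/141 c=0 d=7/47
  seg 1: a=1 b=613/141 c=63/47 d=-238/141
  seg 2: a=5 b=277/141 c=-175/47 d=175/282
S(11/2) = 1251/752

Δ: Δ0=5/3, Δ1=4, Δ2=-3
row 1: diag=8, rhs=14; c'=1/8, d'=7/4
row 2: denom=6−1·1/8=47/8; d'=(-42−1·7/4)/(47/8)=-350/47
back: M2=-350/47
back: M1=7/4−1/8·-350/47=126/47
M: M0=0, M1=126/47, M2=-350/47, M3=0
seg 0: a=-4, c=M0/2=0, d=(M1−M0)/(6·3)=7/47, b=Δ0−h0·(2M0+M1)/6=46/141
seg 1: a=1, c=M1/2=63/47, d=(M2−M1)/(6·1)=-238/141, b=Δ1−h1·(2M1+M2)/6=613/141
seg 2: a=5, c=M2/2=-175/47, d=(M3−M2)/(6·2)=175/282, b=Δ2−h2·(2M2+M3)/6=277/141
t_q=11/2 → seg 2, τ=3/2; S=5+277/141·τ+-175/47·τ²+175/282·τ³=1251/752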